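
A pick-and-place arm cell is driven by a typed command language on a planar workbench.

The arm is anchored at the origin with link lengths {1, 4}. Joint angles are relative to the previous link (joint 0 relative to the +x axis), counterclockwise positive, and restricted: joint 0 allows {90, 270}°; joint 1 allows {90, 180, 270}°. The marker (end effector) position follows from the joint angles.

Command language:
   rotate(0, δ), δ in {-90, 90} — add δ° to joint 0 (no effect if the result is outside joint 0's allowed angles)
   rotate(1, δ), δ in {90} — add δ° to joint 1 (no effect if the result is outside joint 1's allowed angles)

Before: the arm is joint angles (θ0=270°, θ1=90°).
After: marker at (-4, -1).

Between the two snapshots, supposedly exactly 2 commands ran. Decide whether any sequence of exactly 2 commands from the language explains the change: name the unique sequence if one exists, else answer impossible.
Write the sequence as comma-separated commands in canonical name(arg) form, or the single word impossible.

rotate(1, 90), rotate(1, 90)

start: joint angles (θ0=270°, θ1=90°)
t=1 rotate(1, 90) ⇒ joint angles (θ0=270°, θ1=180°)
t=2 rotate(1, 90) ⇒ joint angles (θ0=270°, θ1=270°)
all 9 alternatives checked — unique.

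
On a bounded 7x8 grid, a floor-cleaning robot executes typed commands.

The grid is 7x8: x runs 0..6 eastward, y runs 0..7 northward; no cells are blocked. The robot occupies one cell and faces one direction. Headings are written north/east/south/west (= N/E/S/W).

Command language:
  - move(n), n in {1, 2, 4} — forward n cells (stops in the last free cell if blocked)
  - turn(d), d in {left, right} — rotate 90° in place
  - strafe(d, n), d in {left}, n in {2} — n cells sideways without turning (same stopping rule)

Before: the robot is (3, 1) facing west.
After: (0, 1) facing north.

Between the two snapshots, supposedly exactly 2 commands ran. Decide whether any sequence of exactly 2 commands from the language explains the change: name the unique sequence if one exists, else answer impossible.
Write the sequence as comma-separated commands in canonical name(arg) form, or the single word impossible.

move(4), turn(right)

key: order matters: swapping move(4) and turn(right) lands elsewhere
start: (3, 1) facing west
1. move(4) → (0, 1) facing west
2. turn(right) → (0, 1) facing north
no other 2-command option fits: unique.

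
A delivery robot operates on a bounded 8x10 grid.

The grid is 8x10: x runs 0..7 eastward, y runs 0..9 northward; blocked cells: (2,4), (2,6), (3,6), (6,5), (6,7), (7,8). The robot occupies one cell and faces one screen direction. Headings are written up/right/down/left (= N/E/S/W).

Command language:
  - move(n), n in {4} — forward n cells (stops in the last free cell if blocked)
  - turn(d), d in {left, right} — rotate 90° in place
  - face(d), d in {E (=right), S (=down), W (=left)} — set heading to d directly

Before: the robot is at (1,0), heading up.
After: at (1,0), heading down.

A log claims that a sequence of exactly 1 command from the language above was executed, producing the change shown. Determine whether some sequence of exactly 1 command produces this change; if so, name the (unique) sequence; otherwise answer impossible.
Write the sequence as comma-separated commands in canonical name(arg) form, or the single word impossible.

key: (1,0) unchanged — the single command moves nothing
begin: at (1,0), heading up
t=1 face(S) ⇒ at (1,0), heading down
all 6 alternatives checked — unique.

face(S)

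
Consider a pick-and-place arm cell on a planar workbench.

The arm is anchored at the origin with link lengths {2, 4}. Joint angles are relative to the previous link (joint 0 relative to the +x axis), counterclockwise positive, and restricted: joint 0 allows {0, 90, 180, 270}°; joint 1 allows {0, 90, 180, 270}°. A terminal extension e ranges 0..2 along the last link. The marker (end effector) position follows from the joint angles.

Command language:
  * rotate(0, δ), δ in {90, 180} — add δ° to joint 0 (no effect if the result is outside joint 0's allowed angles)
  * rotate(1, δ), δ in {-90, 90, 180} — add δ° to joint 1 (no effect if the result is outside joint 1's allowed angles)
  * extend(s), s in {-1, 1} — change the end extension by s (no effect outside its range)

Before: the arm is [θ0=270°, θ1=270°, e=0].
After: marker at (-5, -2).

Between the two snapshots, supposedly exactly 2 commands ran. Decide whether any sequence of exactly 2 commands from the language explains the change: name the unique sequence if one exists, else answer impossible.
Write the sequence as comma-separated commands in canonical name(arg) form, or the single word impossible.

key: running extend(1) before extend(-1) would end elsewhere — order is forced
begin: [θ0=270°, θ1=270°, e=0]
1. extend(-1) → [θ0=270°, θ1=270°, e=0]
2. extend(1) → [θ0=270°, θ1=270°, e=1]
uniquely the one of 49 2-step routes that fits.

extend(-1), extend(1)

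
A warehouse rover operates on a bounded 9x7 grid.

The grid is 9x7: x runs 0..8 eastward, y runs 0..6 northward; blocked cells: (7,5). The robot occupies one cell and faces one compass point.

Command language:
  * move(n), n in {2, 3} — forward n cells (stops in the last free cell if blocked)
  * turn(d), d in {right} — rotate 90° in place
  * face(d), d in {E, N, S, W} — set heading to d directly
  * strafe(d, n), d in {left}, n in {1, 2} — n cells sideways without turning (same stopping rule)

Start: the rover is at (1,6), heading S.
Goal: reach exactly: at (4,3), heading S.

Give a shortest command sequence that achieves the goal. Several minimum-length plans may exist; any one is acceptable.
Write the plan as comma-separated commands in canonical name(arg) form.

start: at (1,6), heading S
1. strafe(left, 1) → at (2,6), heading S
2. strafe(left, 2) → at (4,6), heading S
3. move(3) → at (4,3), heading S
minimal: 3 command(s), checked below 3.

strafe(left, 1), strafe(left, 2), move(3)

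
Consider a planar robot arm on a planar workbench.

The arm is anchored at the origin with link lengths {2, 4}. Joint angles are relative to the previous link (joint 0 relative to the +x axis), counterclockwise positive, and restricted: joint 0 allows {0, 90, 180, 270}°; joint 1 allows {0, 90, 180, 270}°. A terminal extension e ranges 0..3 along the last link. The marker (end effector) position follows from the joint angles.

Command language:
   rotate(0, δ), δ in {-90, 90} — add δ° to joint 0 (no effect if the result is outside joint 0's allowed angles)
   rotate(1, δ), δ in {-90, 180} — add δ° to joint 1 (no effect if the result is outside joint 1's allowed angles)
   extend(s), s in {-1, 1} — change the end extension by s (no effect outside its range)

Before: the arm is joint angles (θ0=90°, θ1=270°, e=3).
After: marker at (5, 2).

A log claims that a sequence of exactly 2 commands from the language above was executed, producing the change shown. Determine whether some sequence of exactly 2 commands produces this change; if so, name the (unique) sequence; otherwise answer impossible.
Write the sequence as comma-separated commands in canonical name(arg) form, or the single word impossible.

extend(-1), extend(-1)

from: joint angles (θ0=90°, θ1=270°, e=3)
[1] after extend(-1): joint angles (θ0=90°, θ1=270°, e=2)
[2] after extend(-1): joint angles (θ0=90°, θ1=270°, e=1)
all 36 alternatives checked — unique.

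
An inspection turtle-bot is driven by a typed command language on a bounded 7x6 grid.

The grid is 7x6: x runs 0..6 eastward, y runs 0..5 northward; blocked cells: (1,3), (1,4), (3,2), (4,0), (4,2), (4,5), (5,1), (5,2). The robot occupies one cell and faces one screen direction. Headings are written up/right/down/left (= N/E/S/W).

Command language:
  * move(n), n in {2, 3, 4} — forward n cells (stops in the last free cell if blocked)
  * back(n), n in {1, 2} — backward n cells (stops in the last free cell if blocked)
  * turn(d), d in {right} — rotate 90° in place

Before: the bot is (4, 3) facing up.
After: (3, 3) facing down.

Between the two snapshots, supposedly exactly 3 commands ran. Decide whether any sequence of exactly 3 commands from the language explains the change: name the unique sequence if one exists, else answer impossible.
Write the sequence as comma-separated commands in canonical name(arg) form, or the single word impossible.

key: cell and facing (now S) both changed — the 3 commands mix motion and turning
start: (4, 3) facing up
step 1 (turn(right)): (4, 3) facing right
step 2 (back(1)): (3, 3) facing right
step 3 (turn(right)): (3, 3) facing down
all 216 alternatives checked — unique.

turn(right), back(1), turn(right)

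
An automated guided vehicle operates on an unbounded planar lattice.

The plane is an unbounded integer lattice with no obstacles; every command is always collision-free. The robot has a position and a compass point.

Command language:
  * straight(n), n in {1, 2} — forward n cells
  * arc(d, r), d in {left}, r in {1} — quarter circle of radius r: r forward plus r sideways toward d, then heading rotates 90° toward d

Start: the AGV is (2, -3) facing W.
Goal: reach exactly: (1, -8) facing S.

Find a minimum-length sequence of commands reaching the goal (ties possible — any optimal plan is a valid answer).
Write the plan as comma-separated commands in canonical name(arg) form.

initial: (2, -3) facing W
t=1 arc(left, 1) ⇒ (1, -4) facing S
t=2 straight(2) ⇒ (1, -6) facing S
t=3 straight(2) ⇒ (1, -8) facing S
minimal: 3 command(s), checked below 3.

arc(left, 1), straight(2), straight(2)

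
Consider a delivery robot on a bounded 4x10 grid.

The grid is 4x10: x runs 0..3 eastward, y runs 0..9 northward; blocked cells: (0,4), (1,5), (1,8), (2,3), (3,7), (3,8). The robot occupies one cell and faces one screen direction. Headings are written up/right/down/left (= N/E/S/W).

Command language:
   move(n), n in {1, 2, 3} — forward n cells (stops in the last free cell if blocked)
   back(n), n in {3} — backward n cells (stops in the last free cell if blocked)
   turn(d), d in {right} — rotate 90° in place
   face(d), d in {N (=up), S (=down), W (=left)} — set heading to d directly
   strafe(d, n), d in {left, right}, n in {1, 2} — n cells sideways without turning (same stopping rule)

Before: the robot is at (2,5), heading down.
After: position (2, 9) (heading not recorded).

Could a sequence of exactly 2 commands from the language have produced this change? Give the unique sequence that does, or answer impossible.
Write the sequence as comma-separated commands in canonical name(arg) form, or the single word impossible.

key: the second back(3) runs into the grid edge before its full distance
begin: at (2,5), heading down
step 1 (back(3)): at (2,8), heading down
step 2 (back(3)): at (2,9), heading down
all 144 alternatives checked — unique.

back(3), back(3)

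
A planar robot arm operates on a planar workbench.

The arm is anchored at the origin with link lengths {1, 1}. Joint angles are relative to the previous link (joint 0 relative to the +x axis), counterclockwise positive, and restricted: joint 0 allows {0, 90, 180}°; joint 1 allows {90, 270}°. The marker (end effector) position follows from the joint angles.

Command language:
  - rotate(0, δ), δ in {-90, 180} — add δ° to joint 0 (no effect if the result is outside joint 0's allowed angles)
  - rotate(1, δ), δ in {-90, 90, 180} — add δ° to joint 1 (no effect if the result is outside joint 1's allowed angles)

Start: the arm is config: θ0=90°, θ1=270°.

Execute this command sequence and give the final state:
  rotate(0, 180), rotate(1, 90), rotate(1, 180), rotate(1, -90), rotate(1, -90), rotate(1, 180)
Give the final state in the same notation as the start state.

config: θ0=90°, θ1=270°

start: config: θ0=90°, θ1=270°
step 1 (rotate(0, 180)): config: θ0=90°, θ1=270°
step 2 (rotate(1, 90)): config: θ0=90°, θ1=270°
step 3 (rotate(1, 180)): config: θ0=90°, θ1=90°
step 4 (rotate(1, -90)): config: θ0=90°, θ1=90°
step 5 (rotate(1, -90)): config: θ0=90°, θ1=90°
step 6 (rotate(1, 180)): config: θ0=90°, θ1=270°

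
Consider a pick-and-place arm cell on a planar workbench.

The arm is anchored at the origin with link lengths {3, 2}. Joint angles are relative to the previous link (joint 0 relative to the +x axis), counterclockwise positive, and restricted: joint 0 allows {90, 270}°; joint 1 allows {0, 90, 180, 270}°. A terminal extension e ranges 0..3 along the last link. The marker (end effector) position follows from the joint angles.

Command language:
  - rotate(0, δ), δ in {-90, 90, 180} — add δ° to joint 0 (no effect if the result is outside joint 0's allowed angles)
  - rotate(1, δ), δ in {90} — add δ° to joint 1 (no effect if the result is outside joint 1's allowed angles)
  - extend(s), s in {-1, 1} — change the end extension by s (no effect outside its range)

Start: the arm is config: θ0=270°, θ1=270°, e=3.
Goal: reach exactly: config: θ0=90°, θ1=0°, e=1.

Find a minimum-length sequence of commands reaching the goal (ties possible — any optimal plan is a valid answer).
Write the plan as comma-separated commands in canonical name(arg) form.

t0: config: θ0=270°, θ1=270°, e=3
step 1 (extend(-1)): config: θ0=270°, θ1=270°, e=2
step 2 (extend(-1)): config: θ0=270°, θ1=270°, e=1
step 3 (rotate(0, 180)): config: θ0=90°, θ1=270°, e=1
step 4 (rotate(1, 90)): config: θ0=90°, θ1=0°, e=1
shorter routes all fall short; 4 is best.

extend(-1), extend(-1), rotate(0, 180), rotate(1, 90)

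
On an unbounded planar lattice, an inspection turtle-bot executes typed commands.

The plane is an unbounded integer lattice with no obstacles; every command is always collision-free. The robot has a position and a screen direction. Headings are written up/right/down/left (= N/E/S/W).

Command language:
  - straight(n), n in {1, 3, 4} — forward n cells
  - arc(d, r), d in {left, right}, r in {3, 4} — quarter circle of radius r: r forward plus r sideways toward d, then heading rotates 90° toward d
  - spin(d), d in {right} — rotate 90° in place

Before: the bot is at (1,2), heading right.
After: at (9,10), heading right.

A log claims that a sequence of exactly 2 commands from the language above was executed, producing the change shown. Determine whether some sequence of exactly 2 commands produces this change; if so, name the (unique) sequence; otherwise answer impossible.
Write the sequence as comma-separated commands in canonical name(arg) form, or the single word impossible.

arc(left, 4), arc(right, 4)

key: still facing E at the end — net rotation zero over 2 steps
begin: at (1,2), heading right
1. arc(left, 4) → at (5,6), heading up
2. arc(right, 4) → at (9,10), heading right
no other 2-command option fits: unique.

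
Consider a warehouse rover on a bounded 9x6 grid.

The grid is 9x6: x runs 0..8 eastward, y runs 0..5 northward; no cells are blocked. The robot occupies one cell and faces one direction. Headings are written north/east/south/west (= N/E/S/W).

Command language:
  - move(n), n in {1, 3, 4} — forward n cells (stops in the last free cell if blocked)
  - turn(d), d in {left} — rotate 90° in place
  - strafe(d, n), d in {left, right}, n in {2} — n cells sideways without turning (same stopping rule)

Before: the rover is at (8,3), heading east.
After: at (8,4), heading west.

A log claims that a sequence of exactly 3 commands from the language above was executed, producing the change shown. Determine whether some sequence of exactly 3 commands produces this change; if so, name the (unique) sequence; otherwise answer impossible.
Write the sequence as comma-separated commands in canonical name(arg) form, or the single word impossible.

key: position moved to (8,4) AND the heading swung to W — translation plus rotation needed
initial: at (8,3), heading east
1. turn(left) → at (8,3), heading north
2. move(1) → at (8,4), heading north
3. turn(left) → at (8,4), heading west
no other 3-command option fits: unique.

turn(left), move(1), turn(left)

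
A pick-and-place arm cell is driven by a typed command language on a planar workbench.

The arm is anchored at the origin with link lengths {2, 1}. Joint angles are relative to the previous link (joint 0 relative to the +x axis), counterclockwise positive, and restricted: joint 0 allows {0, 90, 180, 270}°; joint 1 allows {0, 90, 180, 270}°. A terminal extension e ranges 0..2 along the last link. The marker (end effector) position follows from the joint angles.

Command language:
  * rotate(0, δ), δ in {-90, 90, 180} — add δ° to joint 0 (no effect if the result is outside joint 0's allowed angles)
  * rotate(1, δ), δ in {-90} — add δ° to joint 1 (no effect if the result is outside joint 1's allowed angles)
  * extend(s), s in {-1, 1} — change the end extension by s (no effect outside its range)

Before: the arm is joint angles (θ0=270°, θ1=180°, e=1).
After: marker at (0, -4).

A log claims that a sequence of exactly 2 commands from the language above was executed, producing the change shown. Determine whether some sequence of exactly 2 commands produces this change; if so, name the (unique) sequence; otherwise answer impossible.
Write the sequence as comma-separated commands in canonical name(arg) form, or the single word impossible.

initial: joint angles (θ0=270°, θ1=180°, e=1)
step 1 (rotate(1, -90)): joint angles (θ0=270°, θ1=90°, e=1)
step 2 (rotate(1, -90)): joint angles (θ0=270°, θ1=0°, e=1)
all 36 alternatives checked — unique.

rotate(1, -90), rotate(1, -90)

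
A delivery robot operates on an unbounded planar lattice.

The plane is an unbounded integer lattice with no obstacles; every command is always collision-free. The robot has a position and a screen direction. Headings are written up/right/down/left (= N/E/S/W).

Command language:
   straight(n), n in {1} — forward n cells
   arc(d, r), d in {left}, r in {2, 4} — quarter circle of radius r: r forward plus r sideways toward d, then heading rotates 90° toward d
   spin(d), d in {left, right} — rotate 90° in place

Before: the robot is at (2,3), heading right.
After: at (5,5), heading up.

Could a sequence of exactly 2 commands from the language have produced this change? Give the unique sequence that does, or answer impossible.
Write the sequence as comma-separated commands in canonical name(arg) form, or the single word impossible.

key: cell and facing (now N) both changed — the 2 commands mix motion and turning
initial: at (2,3), heading right
1. straight(1) → at (3,3), heading right
2. arc(left, 2) → at (5,5), heading up
no other 2-command option fits: unique.

straight(1), arc(left, 2)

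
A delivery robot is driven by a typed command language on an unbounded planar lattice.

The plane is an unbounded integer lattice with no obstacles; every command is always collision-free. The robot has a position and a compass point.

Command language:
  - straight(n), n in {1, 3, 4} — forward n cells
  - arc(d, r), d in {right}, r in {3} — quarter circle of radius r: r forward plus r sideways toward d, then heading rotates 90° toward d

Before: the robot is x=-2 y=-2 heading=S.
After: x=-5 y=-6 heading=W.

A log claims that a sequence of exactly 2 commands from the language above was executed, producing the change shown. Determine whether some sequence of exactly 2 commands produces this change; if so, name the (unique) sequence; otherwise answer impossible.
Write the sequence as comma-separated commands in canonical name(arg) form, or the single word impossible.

key: position moved to (-5,-6) AND the heading swung to W — translation plus rotation needed
begin: x=-2 y=-2 heading=S
step 1 (straight(1)): x=-2 y=-3 heading=S
step 2 (arc(right, 3)): x=-5 y=-6 heading=W
no rival 2-sequence matches.

straight(1), arc(right, 3)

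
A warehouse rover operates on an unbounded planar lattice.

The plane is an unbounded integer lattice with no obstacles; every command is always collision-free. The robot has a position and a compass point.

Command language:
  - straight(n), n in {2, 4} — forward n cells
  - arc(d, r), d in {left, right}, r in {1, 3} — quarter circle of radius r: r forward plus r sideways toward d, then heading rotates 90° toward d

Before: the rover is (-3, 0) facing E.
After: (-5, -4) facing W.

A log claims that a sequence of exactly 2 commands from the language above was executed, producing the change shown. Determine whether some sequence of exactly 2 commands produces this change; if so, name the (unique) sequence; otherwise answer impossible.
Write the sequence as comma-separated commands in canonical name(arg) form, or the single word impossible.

key: position moved to (-5,-4) AND the heading swung to W — translation plus rotation needed
t0: (-3, 0) facing E
1. arc(right, 1) → (-2, -1) facing S
2. arc(right, 3) → (-5, -4) facing W
no rival 2-sequence matches.

arc(right, 1), arc(right, 3)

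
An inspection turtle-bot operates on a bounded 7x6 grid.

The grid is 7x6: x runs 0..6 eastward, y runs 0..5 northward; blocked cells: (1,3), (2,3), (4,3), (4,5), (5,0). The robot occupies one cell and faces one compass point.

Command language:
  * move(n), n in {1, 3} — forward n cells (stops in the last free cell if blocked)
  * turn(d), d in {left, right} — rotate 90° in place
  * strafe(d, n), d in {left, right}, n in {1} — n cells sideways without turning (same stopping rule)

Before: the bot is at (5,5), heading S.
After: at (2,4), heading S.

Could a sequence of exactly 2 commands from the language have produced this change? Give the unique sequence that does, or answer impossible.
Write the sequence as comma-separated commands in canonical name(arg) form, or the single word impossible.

impossible

checked all 2-command options: none fits.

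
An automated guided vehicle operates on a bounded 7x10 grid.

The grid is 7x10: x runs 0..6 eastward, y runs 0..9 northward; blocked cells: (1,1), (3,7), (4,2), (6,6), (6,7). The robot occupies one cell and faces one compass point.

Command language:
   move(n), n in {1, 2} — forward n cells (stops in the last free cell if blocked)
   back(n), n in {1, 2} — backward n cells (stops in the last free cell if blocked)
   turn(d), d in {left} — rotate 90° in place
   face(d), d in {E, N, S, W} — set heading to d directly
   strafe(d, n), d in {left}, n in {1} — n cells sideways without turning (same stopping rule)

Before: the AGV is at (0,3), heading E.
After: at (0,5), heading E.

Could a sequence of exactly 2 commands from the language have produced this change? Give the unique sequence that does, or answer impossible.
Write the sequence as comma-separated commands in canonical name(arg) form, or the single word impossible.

key: still facing E at the end — nothing in the sequence rotates
from: at (0,3), heading E
1. strafe(left, 1) → at (0,4), heading E
2. strafe(left, 1) → at (0,5), heading E
uniquely the one of 100 2-step routes that fits.

strafe(left, 1), strafe(left, 1)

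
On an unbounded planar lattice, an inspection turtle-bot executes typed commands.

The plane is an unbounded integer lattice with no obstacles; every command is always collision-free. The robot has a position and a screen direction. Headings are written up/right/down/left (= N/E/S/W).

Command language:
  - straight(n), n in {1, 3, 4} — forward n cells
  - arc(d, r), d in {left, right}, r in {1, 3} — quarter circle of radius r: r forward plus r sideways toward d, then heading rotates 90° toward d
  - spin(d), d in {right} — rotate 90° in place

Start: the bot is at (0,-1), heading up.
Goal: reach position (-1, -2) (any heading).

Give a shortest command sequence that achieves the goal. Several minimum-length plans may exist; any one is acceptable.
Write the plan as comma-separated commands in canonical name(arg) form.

initial: at (0,-1), heading up
t=1 arc(left, 3) ⇒ at (-3,2), heading left
t=2 arc(left, 1) ⇒ at (-4,1), heading down
t=3 arc(left, 3) ⇒ at (-1,-2), heading right
minimal: 3 command(s), checked below 3.

arc(left, 3), arc(left, 1), arc(left, 3)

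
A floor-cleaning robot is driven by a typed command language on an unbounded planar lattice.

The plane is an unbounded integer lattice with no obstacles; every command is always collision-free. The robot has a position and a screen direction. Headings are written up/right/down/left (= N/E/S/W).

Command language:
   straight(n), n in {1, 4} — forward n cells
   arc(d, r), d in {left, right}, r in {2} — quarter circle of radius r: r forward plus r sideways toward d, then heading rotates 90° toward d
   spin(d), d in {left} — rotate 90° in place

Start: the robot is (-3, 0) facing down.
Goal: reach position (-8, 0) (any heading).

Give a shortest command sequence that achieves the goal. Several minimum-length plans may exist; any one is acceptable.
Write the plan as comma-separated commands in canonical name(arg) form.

arc(right, 2), straight(1), arc(right, 2)

begin: (-3, 0) facing down
1. arc(right, 2) → (-5, -2) facing left
2. straight(1) → (-6, -2) facing left
3. arc(right, 2) → (-8, 0) facing up
no 2-step plan works, so 3 is optimal.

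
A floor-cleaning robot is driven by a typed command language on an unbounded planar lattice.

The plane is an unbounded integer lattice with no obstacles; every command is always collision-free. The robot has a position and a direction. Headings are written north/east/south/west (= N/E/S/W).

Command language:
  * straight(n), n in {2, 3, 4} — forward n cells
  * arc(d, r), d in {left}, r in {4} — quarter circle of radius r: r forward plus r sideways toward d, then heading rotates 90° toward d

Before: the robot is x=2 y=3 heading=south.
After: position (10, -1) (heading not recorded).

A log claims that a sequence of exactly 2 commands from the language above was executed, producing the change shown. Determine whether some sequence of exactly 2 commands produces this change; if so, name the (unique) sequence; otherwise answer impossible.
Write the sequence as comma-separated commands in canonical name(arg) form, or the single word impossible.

arc(left, 4), straight(4)

key: order matters: swapping arc(left, 4) and straight(4) lands elsewhere
initial: x=2 y=3 heading=south
1. arc(left, 4) → x=6 y=-1 heading=east
2. straight(4) → x=10 y=-1 heading=east
no other 2-command option fits: unique.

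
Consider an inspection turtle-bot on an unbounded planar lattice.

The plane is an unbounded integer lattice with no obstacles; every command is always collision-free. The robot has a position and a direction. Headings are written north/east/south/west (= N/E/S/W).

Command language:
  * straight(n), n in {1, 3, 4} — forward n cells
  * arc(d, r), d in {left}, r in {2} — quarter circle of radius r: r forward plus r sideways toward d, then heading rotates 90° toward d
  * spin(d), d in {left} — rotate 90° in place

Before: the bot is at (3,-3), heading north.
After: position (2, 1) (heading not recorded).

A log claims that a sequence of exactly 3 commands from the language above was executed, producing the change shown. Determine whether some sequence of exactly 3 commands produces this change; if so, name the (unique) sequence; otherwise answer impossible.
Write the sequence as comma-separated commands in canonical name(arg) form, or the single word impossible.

key: running straight(1) before straight(4) would end elsewhere — order is forced
begin: at (3,-3), heading north
step 1 (straight(4)): at (3,1), heading north
step 2 (spin(left)): at (3,1), heading west
step 3 (straight(1)): at (2,1), heading west
all 125 alternatives checked — unique.

straight(4), spin(left), straight(1)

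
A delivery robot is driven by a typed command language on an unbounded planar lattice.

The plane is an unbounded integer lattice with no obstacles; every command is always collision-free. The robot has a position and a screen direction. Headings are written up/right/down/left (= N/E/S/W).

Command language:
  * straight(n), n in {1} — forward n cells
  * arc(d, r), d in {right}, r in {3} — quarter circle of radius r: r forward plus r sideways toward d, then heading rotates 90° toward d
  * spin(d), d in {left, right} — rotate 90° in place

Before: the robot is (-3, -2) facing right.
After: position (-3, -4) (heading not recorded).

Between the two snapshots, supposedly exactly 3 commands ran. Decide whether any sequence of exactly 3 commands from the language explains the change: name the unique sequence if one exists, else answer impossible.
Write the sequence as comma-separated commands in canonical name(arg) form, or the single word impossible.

spin(right), straight(1), straight(1)

key: order matters: swapping spin(right) and straight(1) lands elsewhere
initial: (-3, -2) facing right
step 1 (spin(right)): (-3, -2) facing down
step 2 (straight(1)): (-3, -3) facing down
step 3 (straight(1)): (-3, -4) facing down
all 64 alternatives checked — unique.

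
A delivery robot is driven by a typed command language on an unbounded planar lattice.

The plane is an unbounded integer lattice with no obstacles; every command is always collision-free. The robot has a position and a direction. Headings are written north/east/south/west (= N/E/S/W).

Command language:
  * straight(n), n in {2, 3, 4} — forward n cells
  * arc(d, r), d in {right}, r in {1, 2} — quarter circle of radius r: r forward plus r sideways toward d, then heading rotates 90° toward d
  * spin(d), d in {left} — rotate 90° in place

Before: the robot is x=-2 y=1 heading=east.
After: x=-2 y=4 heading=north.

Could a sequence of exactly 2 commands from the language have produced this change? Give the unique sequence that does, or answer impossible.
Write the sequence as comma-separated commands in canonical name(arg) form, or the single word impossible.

spin(left), straight(3)

key: cell and facing (now N) both changed — the 2 commands mix motion and turning
start: x=-2 y=1 heading=east
[1] after spin(left): x=-2 y=1 heading=north
[2] after straight(3): x=-2 y=4 heading=north
all 36 alternatives checked — unique.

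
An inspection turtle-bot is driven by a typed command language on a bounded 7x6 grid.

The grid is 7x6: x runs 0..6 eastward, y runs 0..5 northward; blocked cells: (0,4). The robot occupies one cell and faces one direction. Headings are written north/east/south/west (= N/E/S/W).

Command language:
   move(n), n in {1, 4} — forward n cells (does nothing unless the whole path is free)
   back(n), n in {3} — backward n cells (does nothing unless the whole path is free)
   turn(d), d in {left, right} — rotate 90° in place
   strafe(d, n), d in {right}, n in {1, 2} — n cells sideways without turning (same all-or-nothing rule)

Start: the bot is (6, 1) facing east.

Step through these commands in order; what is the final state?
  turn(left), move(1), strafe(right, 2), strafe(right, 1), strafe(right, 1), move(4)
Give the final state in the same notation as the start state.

from: (6, 1) facing east
[1] after turn(left): (6, 1) facing north
[2] after move(1): (6, 2) facing north
[3] after strafe(right, 2): (6, 2) facing north
[4] after strafe(right, 1): (6, 2) facing north
[5] after strafe(right, 1): (6, 2) facing north
[6] after move(4): (6, 2) facing north

(6, 2) facing north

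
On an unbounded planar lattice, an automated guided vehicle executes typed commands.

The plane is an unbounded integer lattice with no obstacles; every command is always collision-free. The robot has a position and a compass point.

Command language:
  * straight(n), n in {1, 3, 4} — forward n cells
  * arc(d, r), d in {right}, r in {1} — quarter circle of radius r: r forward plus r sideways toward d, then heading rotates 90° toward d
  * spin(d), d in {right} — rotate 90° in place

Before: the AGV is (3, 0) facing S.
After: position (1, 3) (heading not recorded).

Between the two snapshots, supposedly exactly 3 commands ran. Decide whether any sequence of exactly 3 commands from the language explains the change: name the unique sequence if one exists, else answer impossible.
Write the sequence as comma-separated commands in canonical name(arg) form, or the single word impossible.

arc(right, 1), arc(right, 1), straight(3)

key: order matters: swapping arc(right, 1) and straight(3) lands elsewhere
t0: (3, 0) facing S
step 1 (arc(right, 1)): (2, -1) facing W
step 2 (arc(right, 1)): (1, 0) facing N
step 3 (straight(3)): (1, 3) facing N
uniquely the one of 125 3-step routes that fits.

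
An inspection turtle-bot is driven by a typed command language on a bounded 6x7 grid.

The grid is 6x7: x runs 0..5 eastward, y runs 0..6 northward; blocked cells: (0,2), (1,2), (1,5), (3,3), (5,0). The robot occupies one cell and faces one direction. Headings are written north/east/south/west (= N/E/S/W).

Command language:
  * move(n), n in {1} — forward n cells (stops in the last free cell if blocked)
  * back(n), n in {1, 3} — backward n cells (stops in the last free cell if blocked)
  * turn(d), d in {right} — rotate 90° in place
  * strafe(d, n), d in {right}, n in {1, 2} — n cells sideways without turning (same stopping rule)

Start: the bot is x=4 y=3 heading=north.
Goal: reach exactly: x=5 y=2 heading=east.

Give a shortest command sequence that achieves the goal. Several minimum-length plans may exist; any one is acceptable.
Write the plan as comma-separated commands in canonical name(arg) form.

begin: x=4 y=3 heading=north
1. strafe(right, 1) → x=5 y=3 heading=north
2. back(1) → x=5 y=2 heading=north
3. turn(right) → x=5 y=2 heading=east
minimal: 3 command(s), checked below 3.

strafe(right, 1), back(1), turn(right)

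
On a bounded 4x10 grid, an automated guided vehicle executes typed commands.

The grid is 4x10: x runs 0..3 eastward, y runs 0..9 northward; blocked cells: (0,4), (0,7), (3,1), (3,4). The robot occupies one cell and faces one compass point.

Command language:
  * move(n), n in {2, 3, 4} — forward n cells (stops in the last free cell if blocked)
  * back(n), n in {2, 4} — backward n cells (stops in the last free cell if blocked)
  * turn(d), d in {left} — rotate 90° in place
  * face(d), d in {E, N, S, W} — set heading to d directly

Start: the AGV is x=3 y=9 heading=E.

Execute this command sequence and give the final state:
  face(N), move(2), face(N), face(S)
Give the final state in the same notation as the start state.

x=3 y=9 heading=S

begin: x=3 y=9 heading=E
[1] after face(N): x=3 y=9 heading=N
[2] after move(2): x=3 y=9 heading=N
[3] after face(N): x=3 y=9 heading=N
[4] after face(S): x=3 y=9 heading=S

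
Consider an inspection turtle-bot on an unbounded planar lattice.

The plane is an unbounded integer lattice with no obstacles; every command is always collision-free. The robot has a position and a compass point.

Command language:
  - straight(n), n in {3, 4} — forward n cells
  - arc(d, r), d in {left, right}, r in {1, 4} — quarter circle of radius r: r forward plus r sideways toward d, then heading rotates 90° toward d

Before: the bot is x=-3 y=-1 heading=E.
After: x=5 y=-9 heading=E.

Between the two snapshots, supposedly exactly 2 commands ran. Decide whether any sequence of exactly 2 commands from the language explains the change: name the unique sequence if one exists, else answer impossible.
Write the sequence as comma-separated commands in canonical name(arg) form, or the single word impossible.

key: running arc(left, 4) before arc(right, 4) would end elsewhere — order is forced
begin: x=-3 y=-1 heading=E
t=1 arc(right, 4) ⇒ x=1 y=-5 heading=S
t=2 arc(left, 4) ⇒ x=5 y=-9 heading=E
all 36 alternatives checked — unique.

arc(right, 4), arc(left, 4)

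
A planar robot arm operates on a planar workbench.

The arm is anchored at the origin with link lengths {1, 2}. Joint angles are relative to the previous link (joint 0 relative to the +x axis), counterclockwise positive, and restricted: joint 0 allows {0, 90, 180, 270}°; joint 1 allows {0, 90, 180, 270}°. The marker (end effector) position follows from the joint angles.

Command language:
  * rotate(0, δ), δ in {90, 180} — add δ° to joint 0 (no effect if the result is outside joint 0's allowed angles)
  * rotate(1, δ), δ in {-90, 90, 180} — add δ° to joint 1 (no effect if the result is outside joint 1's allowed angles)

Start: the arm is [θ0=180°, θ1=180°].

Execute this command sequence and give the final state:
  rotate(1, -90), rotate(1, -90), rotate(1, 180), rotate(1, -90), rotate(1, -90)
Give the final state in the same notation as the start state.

[θ0=180°, θ1=0°]

t0: [θ0=180°, θ1=180°]
t=1 rotate(1, -90) ⇒ [θ0=180°, θ1=90°]
t=2 rotate(1, -90) ⇒ [θ0=180°, θ1=0°]
t=3 rotate(1, 180) ⇒ [θ0=180°, θ1=180°]
t=4 rotate(1, -90) ⇒ [θ0=180°, θ1=90°]
t=5 rotate(1, -90) ⇒ [θ0=180°, θ1=0°]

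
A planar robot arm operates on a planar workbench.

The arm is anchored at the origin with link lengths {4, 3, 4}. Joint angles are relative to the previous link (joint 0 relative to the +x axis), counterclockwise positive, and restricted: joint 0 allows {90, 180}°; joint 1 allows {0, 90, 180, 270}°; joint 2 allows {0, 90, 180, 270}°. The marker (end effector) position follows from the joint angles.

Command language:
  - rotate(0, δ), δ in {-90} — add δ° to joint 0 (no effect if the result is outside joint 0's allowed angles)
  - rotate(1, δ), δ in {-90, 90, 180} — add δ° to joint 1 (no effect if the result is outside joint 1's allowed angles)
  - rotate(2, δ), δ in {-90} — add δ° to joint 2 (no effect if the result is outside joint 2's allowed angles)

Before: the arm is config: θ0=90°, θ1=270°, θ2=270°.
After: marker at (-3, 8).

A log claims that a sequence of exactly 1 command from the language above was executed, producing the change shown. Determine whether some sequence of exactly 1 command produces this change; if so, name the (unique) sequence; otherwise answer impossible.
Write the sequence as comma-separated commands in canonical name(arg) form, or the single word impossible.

initial: config: θ0=90°, θ1=270°, θ2=270°
step 1 (rotate(1, 180)): config: θ0=90°, θ1=90°, θ2=270°
no rival 1-sequence matches.

rotate(1, 180)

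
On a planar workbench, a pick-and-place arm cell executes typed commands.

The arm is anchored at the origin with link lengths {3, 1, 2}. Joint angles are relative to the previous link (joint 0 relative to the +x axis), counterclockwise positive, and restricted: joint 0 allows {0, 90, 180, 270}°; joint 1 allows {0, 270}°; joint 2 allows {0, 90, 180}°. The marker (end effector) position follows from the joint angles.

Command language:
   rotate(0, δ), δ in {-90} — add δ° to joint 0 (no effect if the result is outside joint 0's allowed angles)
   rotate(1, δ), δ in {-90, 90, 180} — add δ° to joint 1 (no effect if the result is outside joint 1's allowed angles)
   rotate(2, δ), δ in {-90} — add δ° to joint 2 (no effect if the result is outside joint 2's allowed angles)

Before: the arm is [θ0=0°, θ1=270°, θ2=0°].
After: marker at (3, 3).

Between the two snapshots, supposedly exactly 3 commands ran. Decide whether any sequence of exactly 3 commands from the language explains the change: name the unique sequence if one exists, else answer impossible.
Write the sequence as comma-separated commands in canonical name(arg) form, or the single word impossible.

rotate(0, -90), rotate(0, -90), rotate(0, -90)

t0: [θ0=0°, θ1=270°, θ2=0°]
t=1 rotate(0, -90) ⇒ [θ0=270°, θ1=270°, θ2=0°]
t=2 rotate(0, -90) ⇒ [θ0=180°, θ1=270°, θ2=0°]
t=3 rotate(0, -90) ⇒ [θ0=90°, θ1=270°, θ2=0°]
all 125 alternatives checked — unique.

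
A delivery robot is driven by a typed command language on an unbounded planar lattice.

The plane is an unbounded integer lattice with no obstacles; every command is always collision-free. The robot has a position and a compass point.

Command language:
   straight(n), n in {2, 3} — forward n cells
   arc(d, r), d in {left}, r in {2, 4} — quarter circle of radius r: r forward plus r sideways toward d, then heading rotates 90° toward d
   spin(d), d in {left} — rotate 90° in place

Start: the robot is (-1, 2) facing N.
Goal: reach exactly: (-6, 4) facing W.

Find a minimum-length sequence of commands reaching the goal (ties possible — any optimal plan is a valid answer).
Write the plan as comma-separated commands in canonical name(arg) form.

initial: (-1, 2) facing N
1. arc(left, 2) → (-3, 4) facing W
2. straight(3) → (-6, 4) facing W
nothing shorter than 2 reaches the goal.

arc(left, 2), straight(3)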